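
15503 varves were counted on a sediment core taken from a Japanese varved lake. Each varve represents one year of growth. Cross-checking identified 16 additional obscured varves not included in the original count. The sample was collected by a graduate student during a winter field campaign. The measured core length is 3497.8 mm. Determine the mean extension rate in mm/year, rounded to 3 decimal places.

0.225 mm/year

True varve count = 15503 + 16 = 15519.
Extension rate ≈ 3497.8 / 15519 = 0.225 mm/year.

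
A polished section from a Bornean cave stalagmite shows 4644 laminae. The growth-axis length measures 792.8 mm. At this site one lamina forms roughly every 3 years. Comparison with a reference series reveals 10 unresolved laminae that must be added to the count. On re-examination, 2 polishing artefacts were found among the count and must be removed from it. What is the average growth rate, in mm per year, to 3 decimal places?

Adjusted count: 4644 − 2 + 10 = 4652 laminae.
Multiplying by 3 years per lamina: 4652 × 3 = 13956 years.
Extension rate ≈ 792.8 / 13956 = 0.057 mm per year.

0.057 mm per year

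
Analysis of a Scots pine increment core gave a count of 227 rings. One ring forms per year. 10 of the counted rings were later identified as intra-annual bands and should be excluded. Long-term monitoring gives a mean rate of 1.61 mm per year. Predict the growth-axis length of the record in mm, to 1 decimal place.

349.4 mm

After corrections the count is 227 − 10 = 217 rings.
Predicted length = 1.61 mm/year × 217 years = 349.4 mm.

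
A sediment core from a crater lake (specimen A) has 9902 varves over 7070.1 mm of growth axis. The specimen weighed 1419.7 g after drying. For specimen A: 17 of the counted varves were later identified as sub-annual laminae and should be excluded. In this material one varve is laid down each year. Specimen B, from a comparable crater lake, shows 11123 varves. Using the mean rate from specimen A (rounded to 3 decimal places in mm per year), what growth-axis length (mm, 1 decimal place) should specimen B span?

7952.9 mm

Specimen A: after corrections the count is 9902 − 17 = 9885 varves.
A: Extension rate ≈ 7070.1 / 9885 = 0.715 mm/year.
B's length ≈ 0.715 × 11123 = 7952.9 mm.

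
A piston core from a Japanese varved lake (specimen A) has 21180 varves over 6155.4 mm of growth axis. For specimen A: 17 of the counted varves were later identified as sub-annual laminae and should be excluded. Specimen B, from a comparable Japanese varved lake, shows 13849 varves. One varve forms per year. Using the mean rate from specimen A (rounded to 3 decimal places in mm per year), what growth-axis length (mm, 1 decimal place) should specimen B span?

4030.1 mm

Specimen A: after corrections the count is 21180 − 17 = 21163 varves.
A: 6155.4 mm over 21163 years gives 6155.4 / 21163 ≈ 0.291 mm/yr.
Length of B = 0.291 × 13849 = 4030.1 mm.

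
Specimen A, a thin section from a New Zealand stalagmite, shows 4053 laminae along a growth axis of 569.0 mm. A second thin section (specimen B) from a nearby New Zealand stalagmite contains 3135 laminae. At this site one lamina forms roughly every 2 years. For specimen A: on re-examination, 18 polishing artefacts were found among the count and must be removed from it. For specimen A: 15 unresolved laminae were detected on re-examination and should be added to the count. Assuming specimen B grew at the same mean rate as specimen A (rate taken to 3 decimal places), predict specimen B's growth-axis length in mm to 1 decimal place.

438.9 mm

Specimen A: adjusted count: 4053 − 18 + 15 = 4050 laminae.
Specimen A: at 2 years per lamina, 4050 × 2 = 8100 years.
A: 569.0 mm over 8100 years gives 569.0 / 8100 ≈ 0.070 mm/yr.
Specimen B: 3135 laminae at 2 years each span 3135 × 2 = 6270 years. For B, 0.070 mm/year × 6270 years = 438.9 mm.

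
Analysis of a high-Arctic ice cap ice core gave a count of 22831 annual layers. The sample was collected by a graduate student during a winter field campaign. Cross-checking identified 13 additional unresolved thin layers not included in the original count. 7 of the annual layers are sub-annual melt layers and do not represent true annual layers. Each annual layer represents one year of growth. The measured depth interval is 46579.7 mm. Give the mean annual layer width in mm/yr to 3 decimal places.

2.040 mm/yr

Adjusted count: 22831 − 7 + 13 = 22837 annual layers.
Extension rate ≈ 46579.7 / 22837 = 2.040 mm/yr.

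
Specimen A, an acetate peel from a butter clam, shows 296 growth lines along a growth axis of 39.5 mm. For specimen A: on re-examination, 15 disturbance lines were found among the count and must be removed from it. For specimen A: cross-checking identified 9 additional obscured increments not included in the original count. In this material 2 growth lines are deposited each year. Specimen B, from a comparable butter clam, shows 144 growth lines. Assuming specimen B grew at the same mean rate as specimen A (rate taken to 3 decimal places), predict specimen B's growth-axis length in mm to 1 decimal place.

Specimen A: adjusted count: 296 − 15 + 9 = 290 growth lines.
Specimen A: 290 growth lines at 2 per year is 290 / 2 = 145 years.
A: 39.5 mm over 145 years gives 39.5 / 145 ≈ 0.272 mm/year.
Specimen B: dividing by 2 growth lines per year: 144 / 2 = 72 years. For B, 0.272 mm/year × 72 years = 19.6 mm.

19.6 mm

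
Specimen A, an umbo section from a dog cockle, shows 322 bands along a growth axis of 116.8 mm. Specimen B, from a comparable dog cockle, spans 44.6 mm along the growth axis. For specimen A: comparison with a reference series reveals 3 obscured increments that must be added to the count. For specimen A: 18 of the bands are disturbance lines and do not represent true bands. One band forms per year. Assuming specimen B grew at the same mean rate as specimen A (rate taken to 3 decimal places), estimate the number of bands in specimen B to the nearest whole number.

Specimen A: after corrections the count is 322 − 18 + 3 = 307 bands.
A: Mean rate = 116.8 mm / 307 years ≈ 0.380 mm per year.
For B, 44.6 / 0.380 = 117.37 years ≈ 117 bands.

117 bands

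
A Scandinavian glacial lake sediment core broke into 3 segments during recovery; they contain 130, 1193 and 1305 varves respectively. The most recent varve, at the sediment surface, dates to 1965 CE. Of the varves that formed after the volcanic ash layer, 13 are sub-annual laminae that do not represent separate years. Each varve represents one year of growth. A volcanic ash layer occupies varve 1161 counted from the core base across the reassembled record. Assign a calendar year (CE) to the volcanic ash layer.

511 CE

Total varves = 130 + 1193 + 1305 = 2628.
2628 − 1161 = 1467 varves lie beyond the volcanic ash layer toward the sediment surface.
1467 − 13 false = 1454 true varves after the volcanic ash layer.
Counting back 1454 years from 1965 CE places the volcanic ash layer in 1965 − 1454 = 511 CE.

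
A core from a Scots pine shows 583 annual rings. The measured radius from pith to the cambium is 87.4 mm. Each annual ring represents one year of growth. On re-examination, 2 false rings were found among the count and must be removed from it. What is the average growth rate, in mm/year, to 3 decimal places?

True annual ring count = 583 − 2 = 581.
87.4 mm over 581 years gives 87.4 / 581 ≈ 0.150 mm/year.

0.150 mm/year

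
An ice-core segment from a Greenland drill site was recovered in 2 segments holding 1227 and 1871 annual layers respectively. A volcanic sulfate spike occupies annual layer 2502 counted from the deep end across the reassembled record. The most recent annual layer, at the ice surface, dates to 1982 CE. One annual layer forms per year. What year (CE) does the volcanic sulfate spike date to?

Total annual layers = 1227 + 1871 = 3098.
3098 − 2502 = 596 annual layers lie beyond the volcanic sulfate spike toward the ice surface.
The annual layer at the ice surface is 1982 CE, so the volcanic sulfate spike dates to 1982 − 596 = 1386 CE.

1386 CE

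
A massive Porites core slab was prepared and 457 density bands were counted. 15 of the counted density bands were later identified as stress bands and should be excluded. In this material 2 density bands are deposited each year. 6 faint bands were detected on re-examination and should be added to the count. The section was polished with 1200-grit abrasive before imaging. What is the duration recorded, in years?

224 yr

True density band count = 457 − 15 + 6 = 448.
448 density bands at 2 per year is 448 / 2 = 224 years.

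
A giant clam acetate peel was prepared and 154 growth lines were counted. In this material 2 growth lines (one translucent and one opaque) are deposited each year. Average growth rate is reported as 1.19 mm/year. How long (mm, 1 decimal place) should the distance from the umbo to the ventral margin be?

91.6 mm

Dividing by 2 growth lines per year: 154 / 2 = 77 years.
Predicted length = 1.19 mm/year × 77 years = 91.6 mm.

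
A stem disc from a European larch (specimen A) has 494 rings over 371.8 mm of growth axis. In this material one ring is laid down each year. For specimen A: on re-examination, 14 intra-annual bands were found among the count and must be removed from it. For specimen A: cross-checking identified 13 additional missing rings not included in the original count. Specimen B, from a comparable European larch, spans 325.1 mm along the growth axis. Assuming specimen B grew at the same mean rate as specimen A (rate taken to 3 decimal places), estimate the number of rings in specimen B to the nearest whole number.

431 rings

Specimen A: adjusted count: 494 − 14 + 13 = 493 rings.
A: Mean rate = 371.8 mm / 493 years ≈ 0.754 mm per year.
For B, 325.1 / 0.754 = 431.17 years ≈ 431 rings.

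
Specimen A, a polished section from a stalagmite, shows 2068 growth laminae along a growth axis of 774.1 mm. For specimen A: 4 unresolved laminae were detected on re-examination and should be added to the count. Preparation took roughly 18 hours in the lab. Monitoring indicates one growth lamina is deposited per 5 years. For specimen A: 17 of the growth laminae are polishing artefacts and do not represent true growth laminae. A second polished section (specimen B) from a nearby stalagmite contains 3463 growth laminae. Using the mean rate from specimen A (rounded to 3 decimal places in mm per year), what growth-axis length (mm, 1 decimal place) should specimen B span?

Specimen A: after corrections the count is 2068 − 17 + 4 = 2055 growth laminae.
Specimen A: multiplying by 5 years per growth lamina: 2055 × 5 = 10275 years.
A: Extension rate ≈ 774.1 / 10275 = 0.075 mm/yr.
Specimen B: multiplying by 5 years per growth lamina: 3463 × 5 = 17315 years. Length of B = 0.075 × 17315 = 1298.6 mm.

1298.6 mm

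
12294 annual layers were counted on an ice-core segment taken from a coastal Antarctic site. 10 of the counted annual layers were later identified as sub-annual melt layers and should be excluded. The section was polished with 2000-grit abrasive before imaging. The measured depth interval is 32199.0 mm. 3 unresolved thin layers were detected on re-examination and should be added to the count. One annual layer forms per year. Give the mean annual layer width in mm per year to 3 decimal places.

2.621 mm per year

True annual layer count = 12294 − 10 + 3 = 12287.
Mean rate = 32199.0 mm / 12287 years ≈ 2.621 mm per year.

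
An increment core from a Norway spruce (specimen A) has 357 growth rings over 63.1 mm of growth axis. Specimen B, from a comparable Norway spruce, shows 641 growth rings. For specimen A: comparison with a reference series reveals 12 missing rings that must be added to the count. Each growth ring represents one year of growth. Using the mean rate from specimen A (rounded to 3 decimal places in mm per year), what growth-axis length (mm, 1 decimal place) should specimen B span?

109.6 mm

Specimen A: adjusted count: 357 + 12 = 369 growth rings.
A: 63.1 mm over 369 years gives 63.1 / 369 ≈ 0.171 mm per year.
Length of B = 0.171 × 641 = 109.6 mm.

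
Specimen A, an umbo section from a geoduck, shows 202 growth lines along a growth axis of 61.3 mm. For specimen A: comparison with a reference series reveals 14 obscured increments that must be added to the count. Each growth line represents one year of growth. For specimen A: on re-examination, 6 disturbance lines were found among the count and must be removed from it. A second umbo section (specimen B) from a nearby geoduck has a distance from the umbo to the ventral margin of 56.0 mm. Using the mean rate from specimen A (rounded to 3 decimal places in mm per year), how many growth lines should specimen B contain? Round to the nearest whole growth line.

192 growth lines

Specimen A: adjusted count: 202 − 6 + 14 = 210 growth lines.
A: Mean rate = 61.3 mm / 210 years ≈ 0.292 mm per year.
B spans 56.0 / 0.292 = 191.78 years ≈ 192 growth lines.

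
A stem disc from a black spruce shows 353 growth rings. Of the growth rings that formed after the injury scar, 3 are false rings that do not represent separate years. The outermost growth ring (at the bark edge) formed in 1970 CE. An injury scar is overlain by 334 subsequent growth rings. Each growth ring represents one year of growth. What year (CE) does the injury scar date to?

1639 CE

334 growth rings post-date the injury scar.
Removing the 3 false growth rings leaves 334 − 3 = 331 true growth rings beyond the injury scar.
The growth ring at the bark edge is 1970 CE, so the injury scar dates to 1970 − 331 = 1639 CE.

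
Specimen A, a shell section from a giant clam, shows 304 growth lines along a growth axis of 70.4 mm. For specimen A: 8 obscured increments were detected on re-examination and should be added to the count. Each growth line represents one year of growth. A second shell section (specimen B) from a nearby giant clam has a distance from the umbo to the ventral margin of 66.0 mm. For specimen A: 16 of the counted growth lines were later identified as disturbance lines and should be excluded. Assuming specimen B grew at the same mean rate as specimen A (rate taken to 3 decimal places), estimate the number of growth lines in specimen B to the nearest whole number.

277 growth lines

Specimen A: adjusted count: 304 − 16 + 8 = 296 growth lines.
A: Mean rate = 70.4 mm / 296 years ≈ 0.238 mm per year.
B spans 66.0 / 0.238 = 277.31 years ≈ 277 growth lines.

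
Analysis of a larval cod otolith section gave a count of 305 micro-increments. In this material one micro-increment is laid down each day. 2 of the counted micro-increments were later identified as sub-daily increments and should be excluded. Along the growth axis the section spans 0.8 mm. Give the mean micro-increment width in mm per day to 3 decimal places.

0.003 mm per day

Adjusted count: 305 − 2 = 303 micro-increments.
0.8 mm over 303 days gives 0.8 / 303 ≈ 0.003 mm per day.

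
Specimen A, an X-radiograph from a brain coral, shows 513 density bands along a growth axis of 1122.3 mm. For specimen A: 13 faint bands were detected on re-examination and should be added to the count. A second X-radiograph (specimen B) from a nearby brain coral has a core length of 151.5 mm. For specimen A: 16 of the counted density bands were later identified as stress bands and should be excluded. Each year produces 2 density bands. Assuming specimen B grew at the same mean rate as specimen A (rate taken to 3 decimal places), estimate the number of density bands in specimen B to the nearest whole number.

Specimen A: after corrections the count is 513 − 16 + 13 = 510 density bands.
Specimen A: with 2 density bands per year, 510 / 2 = 255 years.
A: 1122.3 mm over 255 years gives 1122.3 / 255 ≈ 4.401 mm/yr.
Specimen B: 151.5 mm / 4.401 mm per year = 34.42 years; at 2 density bands per year that is 34.42 × 2 ≈ 69 density bands.

69 density bands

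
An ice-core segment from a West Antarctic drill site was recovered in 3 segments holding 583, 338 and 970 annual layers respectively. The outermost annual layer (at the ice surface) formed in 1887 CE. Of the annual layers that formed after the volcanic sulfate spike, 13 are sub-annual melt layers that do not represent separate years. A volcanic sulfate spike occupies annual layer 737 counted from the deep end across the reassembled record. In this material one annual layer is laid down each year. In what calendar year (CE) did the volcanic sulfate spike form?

Total annual layers = 583 + 338 + 970 = 1891.
1891 − 737 = 1154 annual layers lie beyond the volcanic sulfate spike toward the ice surface.
Removing the 13 false annual layers leaves 1154 − 13 = 1141 true annual layers beyond the volcanic sulfate spike.
The annual layer at the ice surface is 1887 CE, so the volcanic sulfate spike dates to 1887 − 1141 = 746 CE.

746 CE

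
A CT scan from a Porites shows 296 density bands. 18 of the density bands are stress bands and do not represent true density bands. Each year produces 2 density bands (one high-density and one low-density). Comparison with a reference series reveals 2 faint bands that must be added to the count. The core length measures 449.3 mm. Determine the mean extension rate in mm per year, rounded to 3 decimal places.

3.209 mm per year

Correcting the raw count gives 296 − 18 + 2 = 280 true density bands.
With 2 density bands per year, 280 / 2 = 140 years.
Mean rate = 449.3 mm / 140 years ≈ 3.209 mm per year.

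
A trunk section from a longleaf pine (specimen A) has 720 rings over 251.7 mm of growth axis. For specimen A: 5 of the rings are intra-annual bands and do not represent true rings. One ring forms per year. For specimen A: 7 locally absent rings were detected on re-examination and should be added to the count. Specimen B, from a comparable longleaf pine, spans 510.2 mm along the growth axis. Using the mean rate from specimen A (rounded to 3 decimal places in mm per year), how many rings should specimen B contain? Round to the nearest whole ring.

Specimen A: adjusted count: 720 − 5 + 7 = 722 rings.
A: Extension rate ≈ 251.7 / 722 = 0.349 mm per year.
For B, 510.2 / 0.349 = 1461.89 years ≈ 1462 rings.

1462 rings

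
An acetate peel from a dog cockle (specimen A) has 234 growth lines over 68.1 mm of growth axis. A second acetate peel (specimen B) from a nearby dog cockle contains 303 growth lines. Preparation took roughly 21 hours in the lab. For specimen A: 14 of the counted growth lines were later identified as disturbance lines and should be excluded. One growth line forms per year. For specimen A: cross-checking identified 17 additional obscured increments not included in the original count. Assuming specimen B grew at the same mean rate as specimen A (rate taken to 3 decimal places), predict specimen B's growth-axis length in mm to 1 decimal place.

87.0 mm

Specimen A: true growth line count = 234 − 14 + 17 = 237.
A: 68.1 mm over 237 years gives 68.1 / 237 ≈ 0.287 mm/year.
B's length ≈ 0.287 × 303 = 87.0 mm.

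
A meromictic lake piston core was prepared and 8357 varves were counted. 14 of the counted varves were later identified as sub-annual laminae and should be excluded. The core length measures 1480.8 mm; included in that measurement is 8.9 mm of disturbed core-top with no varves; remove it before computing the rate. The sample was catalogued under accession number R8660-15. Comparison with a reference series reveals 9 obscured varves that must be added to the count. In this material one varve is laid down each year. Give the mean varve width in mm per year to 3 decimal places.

Correcting the raw count gives 8357 − 14 + 9 = 8352 true varves.
Net length = 1480.8 − 8.9 = 1471.9 mm.
1471.9 mm over 8352 years gives 1471.9 / 8352 ≈ 0.176 mm per year.

0.176 mm per year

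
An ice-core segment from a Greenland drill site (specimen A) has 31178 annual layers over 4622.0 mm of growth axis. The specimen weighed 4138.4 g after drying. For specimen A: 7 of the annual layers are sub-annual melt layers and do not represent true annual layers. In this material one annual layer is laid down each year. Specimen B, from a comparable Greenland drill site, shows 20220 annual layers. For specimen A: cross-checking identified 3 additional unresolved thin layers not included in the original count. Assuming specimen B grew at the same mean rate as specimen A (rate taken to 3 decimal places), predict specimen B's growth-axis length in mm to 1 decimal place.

Specimen A: after corrections the count is 31178 − 7 + 3 = 31174 annual layers.
A: Mean rate = 4622.0 mm / 31174 years ≈ 0.148 mm/yr.
B's length ≈ 0.148 × 20220 = 2992.6 mm.

2992.6 mm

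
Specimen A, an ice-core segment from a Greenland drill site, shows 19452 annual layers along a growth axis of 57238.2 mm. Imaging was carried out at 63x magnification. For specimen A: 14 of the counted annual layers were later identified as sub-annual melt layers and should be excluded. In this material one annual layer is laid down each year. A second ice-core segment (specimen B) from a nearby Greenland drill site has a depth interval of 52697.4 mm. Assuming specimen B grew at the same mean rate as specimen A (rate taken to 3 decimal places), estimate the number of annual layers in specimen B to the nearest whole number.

Specimen A: adjusted count: 19452 − 14 = 19438 annual layers.
A: Extension rate ≈ 57238.2 / 19438 = 2.945 mm/yr.
B spans 52697.4 / 2.945 = 17893.85 years ≈ 17894 annual layers.

17894 annual layers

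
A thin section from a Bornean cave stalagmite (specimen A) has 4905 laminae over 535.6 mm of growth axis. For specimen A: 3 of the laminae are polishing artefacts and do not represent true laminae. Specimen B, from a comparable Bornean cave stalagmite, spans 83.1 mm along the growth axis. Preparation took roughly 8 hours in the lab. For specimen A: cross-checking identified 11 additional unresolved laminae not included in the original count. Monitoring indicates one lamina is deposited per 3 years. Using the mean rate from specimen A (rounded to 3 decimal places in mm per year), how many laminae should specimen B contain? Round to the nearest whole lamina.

769 laminae

Specimen A: true lamina count = 4905 − 3 + 11 = 4913.
Specimen A: 4913 laminae at 3 years each span 4913 × 3 = 14739 years.
A: 535.6 mm over 14739 years gives 535.6 / 14739 ≈ 0.036 mm per year.
Specimen B: 83.1 mm / 0.036 mm per year = 2308.33 years; at 3 years per lamina that is 2308.33 / 3 ≈ 769 laminae.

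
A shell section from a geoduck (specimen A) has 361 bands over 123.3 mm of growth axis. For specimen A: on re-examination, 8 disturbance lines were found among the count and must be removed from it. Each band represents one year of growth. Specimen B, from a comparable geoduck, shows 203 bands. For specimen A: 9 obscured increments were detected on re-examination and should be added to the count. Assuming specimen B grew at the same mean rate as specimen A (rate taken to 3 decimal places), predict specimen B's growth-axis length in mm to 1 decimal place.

69.2 mm

Specimen A: true band count = 361 − 8 + 9 = 362.
A: Mean rate = 123.3 mm / 362 years ≈ 0.341 mm/year.
Length of B = 0.341 × 203 = 69.2 mm.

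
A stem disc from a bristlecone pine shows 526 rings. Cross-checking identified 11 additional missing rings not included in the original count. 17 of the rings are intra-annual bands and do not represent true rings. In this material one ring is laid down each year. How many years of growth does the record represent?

520 years

After corrections the count is 526 − 17 + 11 = 520 rings.
At one ring per year, that is 520 years.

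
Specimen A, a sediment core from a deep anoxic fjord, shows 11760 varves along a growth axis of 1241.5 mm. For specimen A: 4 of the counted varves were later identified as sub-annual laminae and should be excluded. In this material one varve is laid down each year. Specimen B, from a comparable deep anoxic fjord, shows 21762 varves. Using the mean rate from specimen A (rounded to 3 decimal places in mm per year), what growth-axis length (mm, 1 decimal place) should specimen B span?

2306.8 mm

Specimen A: true varve count = 11760 − 4 = 11756.
A: 1241.5 mm over 11756 years gives 1241.5 / 11756 ≈ 0.106 mm/year.
B's length ≈ 0.106 × 21762 = 2306.8 mm.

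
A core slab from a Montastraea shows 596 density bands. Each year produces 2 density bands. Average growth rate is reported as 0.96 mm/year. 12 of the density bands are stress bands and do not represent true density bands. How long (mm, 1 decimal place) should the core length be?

Adjusted count: 596 − 12 = 584 density bands.
Dividing by 2 density bands per year: 584 / 2 = 292 years.
292 years at 0.96 mm/year gives 0.96 × 292 = 280.3 mm.

280.3 mm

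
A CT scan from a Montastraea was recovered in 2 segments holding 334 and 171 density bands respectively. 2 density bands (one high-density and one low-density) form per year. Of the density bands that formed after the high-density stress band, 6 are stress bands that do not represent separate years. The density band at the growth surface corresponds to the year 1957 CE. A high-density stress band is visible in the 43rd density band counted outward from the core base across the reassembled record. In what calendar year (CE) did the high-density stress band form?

1729 CE

Total density bands = 334 + 171 = 505.
Between density band 43 and the growth surface there are 505 − 43 = 462 density bands.
462 − 6 false = 456 true density bands after the high-density stress band.
With 2 density bands per year, 456 / 2 = 228 years.
The density band at the growth surface is 1957 CE, so the high-density stress band dates to 1957 − 228 = 1729 CE.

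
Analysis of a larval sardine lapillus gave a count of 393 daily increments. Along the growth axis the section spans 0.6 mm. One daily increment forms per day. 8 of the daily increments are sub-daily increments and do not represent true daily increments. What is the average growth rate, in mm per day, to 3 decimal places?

0.002 mm per day

Adjusted count: 393 − 8 = 385 daily increments.
Extension rate ≈ 0.6 / 385 = 0.002 mm per day.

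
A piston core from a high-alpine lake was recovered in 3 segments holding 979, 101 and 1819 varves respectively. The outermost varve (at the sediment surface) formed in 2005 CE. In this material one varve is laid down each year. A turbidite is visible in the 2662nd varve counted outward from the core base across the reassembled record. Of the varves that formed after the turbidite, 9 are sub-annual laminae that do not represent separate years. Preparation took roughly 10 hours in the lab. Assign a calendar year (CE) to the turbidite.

Total varves = 979 + 101 + 1819 = 2899.
The turbidite sits at varve 2662 from the core base, so 2899 − 2662 = 237 varves formed after it.
Excluding 9 false varves: 237 − 9 = 228.
Counting back 228 years from 2005 CE places the turbidite in 2005 − 228 = 1777 CE.

1777 CE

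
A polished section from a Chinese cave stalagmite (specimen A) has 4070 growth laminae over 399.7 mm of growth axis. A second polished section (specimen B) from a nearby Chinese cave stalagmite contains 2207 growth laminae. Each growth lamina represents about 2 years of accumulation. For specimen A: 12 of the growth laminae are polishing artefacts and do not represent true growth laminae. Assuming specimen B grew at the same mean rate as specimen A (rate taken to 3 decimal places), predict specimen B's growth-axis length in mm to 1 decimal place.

216.3 mm

Specimen A: true growth lamina count = 4070 − 12 = 4058.
Specimen A: 4058 growth laminae at 2 years each span 4058 × 2 = 8116 years.
A: 399.7 mm over 8116 years gives 399.7 / 8116 ≈ 0.049 mm/year.
Specimen B: 2207 growth laminae at 2 years each span 2207 × 2 = 4414 years. For B, 0.049 mm/year × 4414 years = 216.3 mm.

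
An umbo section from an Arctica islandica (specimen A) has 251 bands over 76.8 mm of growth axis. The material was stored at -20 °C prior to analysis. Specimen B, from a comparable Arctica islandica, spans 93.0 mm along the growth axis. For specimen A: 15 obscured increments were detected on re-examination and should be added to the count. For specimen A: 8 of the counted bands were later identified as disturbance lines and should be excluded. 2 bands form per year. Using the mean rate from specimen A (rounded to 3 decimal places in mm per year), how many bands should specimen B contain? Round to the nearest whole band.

313 bands

Specimen A: adjusted count: 251 − 8 + 15 = 258 bands.
Specimen A: 258 bands at 2 per year is 258 / 2 = 129 years.
A: 76.8 mm over 129 years gives 76.8 / 129 ≈ 0.595 mm/yr.
B spans 93.0 / 0.595 = 156.30 years; at 2 bands per year that is 156.30 × 2 ≈ 313 bands.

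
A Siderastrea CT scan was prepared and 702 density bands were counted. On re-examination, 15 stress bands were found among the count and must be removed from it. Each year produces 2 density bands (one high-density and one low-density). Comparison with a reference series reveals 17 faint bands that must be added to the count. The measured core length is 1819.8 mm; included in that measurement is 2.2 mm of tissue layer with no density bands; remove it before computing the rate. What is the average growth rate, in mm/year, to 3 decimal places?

5.164 mm/year

Adjusted count: 702 − 15 + 17 = 704 density bands.
With 2 density bands per year, 704 / 2 = 352 years.
Net length = 1819.8 − 2.2 = 1817.6 mm.
Mean rate = 1817.6 mm / 352 years ≈ 5.164 mm/year.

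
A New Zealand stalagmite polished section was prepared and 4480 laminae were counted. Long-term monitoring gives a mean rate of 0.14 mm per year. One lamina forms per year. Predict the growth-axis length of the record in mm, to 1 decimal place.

627.2 mm

4480 years of growth are recorded.
4480 years at 0.14 mm/year gives 0.14 × 4480 = 627.2 mm.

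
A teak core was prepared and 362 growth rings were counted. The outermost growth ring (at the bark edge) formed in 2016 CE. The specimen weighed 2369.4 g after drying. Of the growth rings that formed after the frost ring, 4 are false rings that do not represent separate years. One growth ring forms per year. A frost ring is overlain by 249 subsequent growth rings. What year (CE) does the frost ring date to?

1771 CE

249 growth rings post-date the frost ring.
Excluding 4 false growth rings: 249 − 4 = 245.
2016 − 245 = 1771 CE.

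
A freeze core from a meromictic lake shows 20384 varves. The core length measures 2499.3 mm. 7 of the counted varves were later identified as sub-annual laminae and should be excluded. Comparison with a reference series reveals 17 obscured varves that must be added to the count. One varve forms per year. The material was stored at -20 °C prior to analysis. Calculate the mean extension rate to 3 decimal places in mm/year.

0.123 mm/year

After corrections the count is 20384 − 7 + 17 = 20394 varves.
Extension rate ≈ 2499.3 / 20394 = 0.123 mm/year.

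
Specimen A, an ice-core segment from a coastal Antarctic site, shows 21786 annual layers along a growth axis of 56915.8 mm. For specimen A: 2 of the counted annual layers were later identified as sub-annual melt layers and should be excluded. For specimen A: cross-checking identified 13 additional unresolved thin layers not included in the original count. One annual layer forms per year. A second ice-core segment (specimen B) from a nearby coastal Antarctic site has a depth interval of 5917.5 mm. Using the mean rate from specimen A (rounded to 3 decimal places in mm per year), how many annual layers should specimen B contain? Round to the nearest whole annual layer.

2266 annual layers

Specimen A: correcting the raw count gives 21786 − 2 + 13 = 21797 true annual layers.
A: Mean rate = 56915.8 mm / 21797 years ≈ 2.611 mm/yr.
For B, 5917.5 / 2.611 = 2266.37 years ≈ 2266 annual layers.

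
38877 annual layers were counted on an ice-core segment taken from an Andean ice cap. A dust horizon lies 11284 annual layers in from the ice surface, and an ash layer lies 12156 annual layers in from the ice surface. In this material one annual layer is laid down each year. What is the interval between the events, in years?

12156 − 11284 = 872 annual layers lie between the two events.
At one annual layer per year, 872 years elapsed between them.

872 years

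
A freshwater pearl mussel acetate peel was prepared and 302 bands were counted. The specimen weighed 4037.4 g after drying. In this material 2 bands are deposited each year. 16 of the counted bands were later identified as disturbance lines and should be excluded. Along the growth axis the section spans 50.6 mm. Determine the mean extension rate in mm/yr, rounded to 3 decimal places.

0.354 mm/yr

Adjusted count: 302 − 16 = 286 bands.
With 2 bands per year, 286 / 2 = 143 years.
Extension rate ≈ 50.6 / 143 = 0.354 mm/yr.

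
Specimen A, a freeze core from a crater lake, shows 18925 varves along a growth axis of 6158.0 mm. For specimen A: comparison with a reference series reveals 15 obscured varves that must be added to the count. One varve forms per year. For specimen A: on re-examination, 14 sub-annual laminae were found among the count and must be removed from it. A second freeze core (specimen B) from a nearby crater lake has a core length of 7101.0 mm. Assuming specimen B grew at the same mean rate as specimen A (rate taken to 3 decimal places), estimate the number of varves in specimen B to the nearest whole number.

Specimen A: correcting the raw count gives 18925 − 14 + 15 = 18926 true varves.
A: Mean rate = 6158.0 mm / 18926 years ≈ 0.325 mm/yr.
For B, 7101.0 / 0.325 = 21849.23 years ≈ 21849 varves.

21849 varves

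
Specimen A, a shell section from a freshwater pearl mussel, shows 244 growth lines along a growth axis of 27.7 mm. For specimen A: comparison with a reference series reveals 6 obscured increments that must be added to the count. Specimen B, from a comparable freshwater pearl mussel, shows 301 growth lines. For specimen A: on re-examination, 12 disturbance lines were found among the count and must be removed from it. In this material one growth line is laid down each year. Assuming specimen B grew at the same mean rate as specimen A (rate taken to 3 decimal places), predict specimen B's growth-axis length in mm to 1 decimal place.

Specimen A: adjusted count: 244 − 12 + 6 = 238 growth lines.
A: 27.7 mm over 238 years gives 27.7 / 238 ≈ 0.116 mm/yr.
For B, 0.116 mm/year × 301 years = 34.9 mm.

34.9 mm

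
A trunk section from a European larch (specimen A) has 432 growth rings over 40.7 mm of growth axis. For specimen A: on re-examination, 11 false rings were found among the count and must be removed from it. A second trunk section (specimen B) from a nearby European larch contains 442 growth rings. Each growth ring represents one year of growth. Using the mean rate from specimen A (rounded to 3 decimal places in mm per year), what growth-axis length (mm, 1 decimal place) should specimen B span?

42.9 mm

Specimen A: adjusted count: 432 − 11 = 421 growth rings.
A: Mean rate = 40.7 mm / 421 years ≈ 0.097 mm/yr.
B's length ≈ 0.097 × 442 = 42.9 mm.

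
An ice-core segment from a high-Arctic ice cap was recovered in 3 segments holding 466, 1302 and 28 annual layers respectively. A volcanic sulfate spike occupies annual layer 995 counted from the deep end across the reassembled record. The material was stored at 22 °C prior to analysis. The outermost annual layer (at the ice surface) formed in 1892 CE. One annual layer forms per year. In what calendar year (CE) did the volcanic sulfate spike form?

1091 CE

Total annual layers = 466 + 1302 + 28 = 1796.
The volcanic sulfate spike sits at annual layer 995 from the deep end, so 1796 − 995 = 801 annual layers formed after it.
Counting back 801 years from 1892 CE places the volcanic sulfate spike in 1892 − 801 = 1091 CE.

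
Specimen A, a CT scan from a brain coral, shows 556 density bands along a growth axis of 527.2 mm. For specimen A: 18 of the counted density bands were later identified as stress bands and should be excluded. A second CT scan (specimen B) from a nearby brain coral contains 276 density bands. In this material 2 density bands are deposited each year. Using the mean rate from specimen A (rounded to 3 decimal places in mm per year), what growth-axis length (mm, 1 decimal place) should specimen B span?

Specimen A: correcting the raw count gives 556 − 18 = 538 true density bands.
Specimen A: 538 density bands at 2 per year is 538 / 2 = 269 years.
A: 527.2 mm over 269 years gives 527.2 / 269 ≈ 1.960 mm/yr.
Specimen B: dividing by 2 density bands per year: 276 / 2 = 138 years. B's length ≈ 1.960 × 138 = 270.5 mm.

270.5 mm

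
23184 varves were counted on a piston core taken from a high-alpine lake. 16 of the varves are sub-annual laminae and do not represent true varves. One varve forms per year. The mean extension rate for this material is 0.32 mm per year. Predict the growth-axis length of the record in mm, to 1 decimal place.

Adjusted count: 23184 − 16 = 23168 varves.
Predicted length = 0.32 mm/year × 23168 years = 7413.8 mm.

7413.8 mm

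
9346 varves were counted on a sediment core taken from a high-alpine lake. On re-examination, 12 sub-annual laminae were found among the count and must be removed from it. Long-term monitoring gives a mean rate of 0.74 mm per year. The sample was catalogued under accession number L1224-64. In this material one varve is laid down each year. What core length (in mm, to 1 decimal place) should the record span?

6907.2 mm

Correcting the raw count gives 9346 − 12 = 9334 true varves.
Length ≈ 0.74 × 9334 = 6907.2 mm.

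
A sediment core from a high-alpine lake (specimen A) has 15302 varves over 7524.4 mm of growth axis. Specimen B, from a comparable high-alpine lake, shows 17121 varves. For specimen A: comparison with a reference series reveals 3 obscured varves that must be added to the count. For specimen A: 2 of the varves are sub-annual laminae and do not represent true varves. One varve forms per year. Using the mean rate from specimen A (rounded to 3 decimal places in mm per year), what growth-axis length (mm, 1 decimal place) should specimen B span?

8423.5 mm

Specimen A: correcting the raw count gives 15302 − 2 + 3 = 15303 true varves.
A: Extension rate ≈ 7524.4 / 15303 = 0.492 mm/year.
Length of B = 0.492 × 17121 = 8423.5 mm.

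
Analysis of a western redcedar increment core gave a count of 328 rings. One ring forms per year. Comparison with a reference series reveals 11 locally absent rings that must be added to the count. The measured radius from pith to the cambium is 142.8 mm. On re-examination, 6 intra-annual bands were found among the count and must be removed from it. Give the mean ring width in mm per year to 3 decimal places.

True ring count = 328 − 6 + 11 = 333.
Mean rate = 142.8 mm / 333 years ≈ 0.429 mm per year.

0.429 mm per year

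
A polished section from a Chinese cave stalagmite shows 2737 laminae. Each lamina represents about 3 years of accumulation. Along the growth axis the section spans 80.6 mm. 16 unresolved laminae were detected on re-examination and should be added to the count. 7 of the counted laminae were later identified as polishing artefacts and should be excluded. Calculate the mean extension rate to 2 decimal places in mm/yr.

0.01 mm/yr

Adjusted count: 2737 − 7 + 16 = 2746 laminae.
2746 laminae at 3 years each span 2746 × 3 = 8238 years.
80.6 mm over 8238 years gives 80.6 / 8238 ≈ 0.01 mm/yr.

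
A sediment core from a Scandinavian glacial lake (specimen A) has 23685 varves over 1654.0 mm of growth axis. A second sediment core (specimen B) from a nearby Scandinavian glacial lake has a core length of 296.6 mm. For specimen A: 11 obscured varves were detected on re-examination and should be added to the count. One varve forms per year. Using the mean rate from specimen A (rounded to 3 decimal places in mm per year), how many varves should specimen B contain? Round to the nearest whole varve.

4237 varves

Specimen A: after corrections the count is 23685 + 11 = 23696 varves.
A: Mean rate = 1654.0 mm / 23696 years ≈ 0.070 mm/yr.
For B, 296.6 / 0.070 = 4237.14 years ≈ 4237 varves.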